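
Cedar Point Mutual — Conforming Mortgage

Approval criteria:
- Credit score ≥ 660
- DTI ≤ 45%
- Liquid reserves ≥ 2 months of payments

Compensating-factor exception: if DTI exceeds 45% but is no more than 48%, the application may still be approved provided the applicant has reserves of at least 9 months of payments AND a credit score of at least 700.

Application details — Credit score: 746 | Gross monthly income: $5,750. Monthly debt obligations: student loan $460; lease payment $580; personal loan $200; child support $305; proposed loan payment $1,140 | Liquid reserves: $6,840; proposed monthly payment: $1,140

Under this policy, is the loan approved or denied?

Credit score 746 ≥ 660 (meets base)
Total debts = (460 + 580 + 200 + 305 + 1,140) = 2,685. DTI = 2,685/5,750 = 46.7% > 45% — standard DTI limit exceeded.
Reserves = 6,840/1,140 = 6.0 months ≥ 2
46.7% falls in the override range (45%–48%), so the compensating-factor test applies.
Override check — reserves: 6.0 mo (short of 9); score: 746 (ok).
Override conditions not both satisfied; exception does not apply.

Denied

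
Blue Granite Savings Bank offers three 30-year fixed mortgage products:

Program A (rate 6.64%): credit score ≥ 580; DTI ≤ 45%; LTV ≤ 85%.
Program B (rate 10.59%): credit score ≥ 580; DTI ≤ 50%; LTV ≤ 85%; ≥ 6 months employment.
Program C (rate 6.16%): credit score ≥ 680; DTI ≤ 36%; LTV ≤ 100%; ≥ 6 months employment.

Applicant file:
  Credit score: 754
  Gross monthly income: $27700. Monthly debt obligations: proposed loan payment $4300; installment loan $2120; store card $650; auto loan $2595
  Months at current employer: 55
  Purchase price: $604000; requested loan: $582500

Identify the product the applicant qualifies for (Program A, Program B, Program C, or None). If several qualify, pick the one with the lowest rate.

Total debts = (4,300 + 2,120 + 650 + 2,595) = 9,665; DTI = 9,665/27,700 = 34.9%.
LTV = 582,500/604,000 = 96.4%.
Program A: score 754 ≥ 580; DTI 34.9% ≤ 45%; LTV 96.4% > 85% → does not qualify.
Program B: score 754 ≥ 580; DTI 34.9% ≤ 50%; LTV 96.4% > 85%; employment 55 ≥ 6 mo → does not qualify.
Program C: score 754 ≥ 680; DTI 34.9% ≤ 36%; LTV 96.4% ≤ 100%; employment 55 ≥ 6 mo → qualifies.

Program C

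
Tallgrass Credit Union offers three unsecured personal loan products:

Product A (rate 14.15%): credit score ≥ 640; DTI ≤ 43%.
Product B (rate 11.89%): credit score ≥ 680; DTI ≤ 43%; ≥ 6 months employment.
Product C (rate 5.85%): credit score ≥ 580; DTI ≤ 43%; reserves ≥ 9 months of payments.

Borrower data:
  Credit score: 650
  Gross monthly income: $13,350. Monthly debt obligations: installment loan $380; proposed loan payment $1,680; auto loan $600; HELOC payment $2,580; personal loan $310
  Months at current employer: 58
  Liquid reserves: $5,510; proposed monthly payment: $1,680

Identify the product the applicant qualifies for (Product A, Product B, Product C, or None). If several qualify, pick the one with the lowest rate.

Product A

Total debts = (380 + 1,680 + 600 + 2,580 + 310) = 5,550; DTI = 5,550/13,350 = 41.6%.
Reserves = 5,510/1,680 = 3.3 months.
Product A: score 650 ≥ 640; DTI 41.6% ≤ 43% → qualifies.
Product B: score 650 < 680; DTI 41.6% ≤ 43%; employment 58 ≥ 6 mo → does not qualify.
Product C: score 650 ≥ 580; DTI 41.6% ≤ 43%; reserves 3.3 < 9 mo → does not qualify.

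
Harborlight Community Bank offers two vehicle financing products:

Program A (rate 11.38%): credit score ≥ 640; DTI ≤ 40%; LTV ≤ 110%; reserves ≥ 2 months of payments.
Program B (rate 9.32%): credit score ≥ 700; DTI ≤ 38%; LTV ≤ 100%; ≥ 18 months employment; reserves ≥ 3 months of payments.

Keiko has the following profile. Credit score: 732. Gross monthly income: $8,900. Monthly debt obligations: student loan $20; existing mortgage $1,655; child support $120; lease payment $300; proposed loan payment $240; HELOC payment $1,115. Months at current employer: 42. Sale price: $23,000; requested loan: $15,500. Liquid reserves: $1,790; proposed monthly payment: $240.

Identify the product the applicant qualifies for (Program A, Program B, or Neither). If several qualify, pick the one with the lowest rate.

Program A

Total debts = (20 + 1,655 + 120 + 300 + 240 + 1,115) = 3,450; DTI = 3,450/8,900 = 38.8%.
LTV = 15,500/23,000 = 67.4%.
Reserves = 1,790/240 = 7.5 months.
Program A: score 732 ≥ 640; DTI 38.8% ≤ 40%; LTV 67.4% ≤ 110%; reserves 7.5 ≥ 2 mo → qualifies.
Program B: score 732 ≥ 700; DTI 38.8% > 38%; LTV 67.4% ≤ 100%; employment 42 ≥ 18 mo; reserves 7.5 ≥ 3 mo → does not qualify.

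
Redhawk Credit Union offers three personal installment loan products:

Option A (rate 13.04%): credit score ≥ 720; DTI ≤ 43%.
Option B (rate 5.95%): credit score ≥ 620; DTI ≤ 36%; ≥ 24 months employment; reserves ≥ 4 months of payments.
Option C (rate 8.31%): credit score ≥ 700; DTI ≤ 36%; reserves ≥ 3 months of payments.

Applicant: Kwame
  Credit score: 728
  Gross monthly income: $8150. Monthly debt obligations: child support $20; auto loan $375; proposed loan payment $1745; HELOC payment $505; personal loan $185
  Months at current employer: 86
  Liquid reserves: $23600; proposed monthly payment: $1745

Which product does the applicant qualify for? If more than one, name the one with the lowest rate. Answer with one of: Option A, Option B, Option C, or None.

Option B

Total debts = (20 + 375 + 1,745 + 505 + 185) = 2,830; DTI = 2,830/8,150 = 34.7%.
Reserves = 23,600/1,745 = 13.5 months.
Option A: score 728 ≥ 720; DTI 34.7% ≤ 43% → qualifies.
Option B: score 728 ≥ 620; DTI 34.7% ≤ 36%; employment 86 ≥ 24 mo; reserves 13.5 ≥ 4 mo → qualifies.
Option C: score 728 ≥ 700; DTI 34.7% ≤ 36%; reserves 13.5 ≥ 3 mo → qualifies.
Qualifying: Option A, Option B, Option C. Lowest rate is 5.95% → Option B.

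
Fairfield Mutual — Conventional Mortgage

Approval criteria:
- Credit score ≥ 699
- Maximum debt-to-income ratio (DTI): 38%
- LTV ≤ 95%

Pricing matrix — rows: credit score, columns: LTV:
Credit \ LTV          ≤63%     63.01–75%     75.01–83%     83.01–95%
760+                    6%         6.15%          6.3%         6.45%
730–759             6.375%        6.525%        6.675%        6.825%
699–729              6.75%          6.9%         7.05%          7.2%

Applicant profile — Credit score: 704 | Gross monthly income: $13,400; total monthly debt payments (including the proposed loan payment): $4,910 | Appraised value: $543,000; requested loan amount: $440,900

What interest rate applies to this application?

7.05%

Credit score 704 ≥ 699; Debt-to-income = 4,910/13,400 = 36.6% — meets 38% limit
LTV = 440,900/543,000 = 81.2% ≤ 95%
Credit 704 → row 699–729; LTV 81.2% → column 75.01–83%. Grid cell → 7.05%.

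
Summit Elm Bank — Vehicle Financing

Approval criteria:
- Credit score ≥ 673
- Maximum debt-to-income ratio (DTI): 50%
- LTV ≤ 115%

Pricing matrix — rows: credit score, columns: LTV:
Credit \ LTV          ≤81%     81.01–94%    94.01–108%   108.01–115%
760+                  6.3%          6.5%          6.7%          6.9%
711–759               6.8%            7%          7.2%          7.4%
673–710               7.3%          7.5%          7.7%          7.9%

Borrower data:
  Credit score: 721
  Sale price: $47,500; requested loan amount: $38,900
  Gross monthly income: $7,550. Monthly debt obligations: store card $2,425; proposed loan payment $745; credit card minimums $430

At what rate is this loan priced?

7%

Credit score 721 ≥ 673; Total monthly debts = (2,425 + 745 + 430) = 3,600. DTI = 3,600/7,550 = 47.7% ≤ 50%
Loan-to-value = 38,900/47,500 = 81.9% — pass (115% max)
Score 721 is in the 711–759 band; LTV 81.9% is in the 81.01–94% band → 7%.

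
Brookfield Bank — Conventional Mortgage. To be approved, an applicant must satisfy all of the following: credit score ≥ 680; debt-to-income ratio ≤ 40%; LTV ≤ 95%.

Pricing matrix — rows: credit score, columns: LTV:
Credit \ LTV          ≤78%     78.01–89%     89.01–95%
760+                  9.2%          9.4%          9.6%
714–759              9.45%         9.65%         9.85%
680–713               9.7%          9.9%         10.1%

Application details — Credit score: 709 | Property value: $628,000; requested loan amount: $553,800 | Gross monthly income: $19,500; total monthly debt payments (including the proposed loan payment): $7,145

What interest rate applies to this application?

Credit score 709 ≥ 680; DTI = 7,145/19,500 = 36.6% ≤ 40%
Loan-to-value = 553,800/628,000 = 88.2% — pass (95% max)
Credit 709 → row 680–713; LTV 88.2% → column 78.01–89%. Grid cell → 9.9%.

9.9%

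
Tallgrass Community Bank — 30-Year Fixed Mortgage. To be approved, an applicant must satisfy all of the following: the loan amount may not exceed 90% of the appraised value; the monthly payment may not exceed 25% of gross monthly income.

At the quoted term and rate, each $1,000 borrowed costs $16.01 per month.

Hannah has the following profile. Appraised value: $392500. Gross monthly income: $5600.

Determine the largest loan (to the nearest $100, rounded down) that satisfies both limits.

$87,400

Payment cap: 25% × $5,600 = $1,400/month.
At $16.01 per $1,000, that supports 1,400/16.01 × 1,000 ≈ $87,445 → $87,400.
LTV cap: 90% × $392,500 = $353,250 → $353,200.
Binding constraint: payment-to-income.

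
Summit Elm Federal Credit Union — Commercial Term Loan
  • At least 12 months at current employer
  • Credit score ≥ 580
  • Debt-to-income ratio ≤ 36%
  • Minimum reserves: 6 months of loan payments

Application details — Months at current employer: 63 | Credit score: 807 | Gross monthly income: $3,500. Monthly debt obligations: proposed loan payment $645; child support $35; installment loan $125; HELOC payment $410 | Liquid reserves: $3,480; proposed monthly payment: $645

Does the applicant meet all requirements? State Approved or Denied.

Denied

Employment 63 ≥ 12 months
Credit score 807 ≥ 580 (meets)
Total monthly debts = (645 + 35 + 125 + 410) = 1,215. DTI: 1,215 ÷ 3,500 = 34.7%, within the 36% cap
Reserves = 3,480/645 = 5.4 months < 6
Fails on reserves.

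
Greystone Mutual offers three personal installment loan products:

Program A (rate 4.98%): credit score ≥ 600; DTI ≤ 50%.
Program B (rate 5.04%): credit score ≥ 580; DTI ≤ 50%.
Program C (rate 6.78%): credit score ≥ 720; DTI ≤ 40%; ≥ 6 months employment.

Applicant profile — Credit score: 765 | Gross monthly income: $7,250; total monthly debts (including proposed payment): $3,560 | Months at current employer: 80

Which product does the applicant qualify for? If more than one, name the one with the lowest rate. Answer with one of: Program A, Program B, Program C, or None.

Program A

DTI = 3,560/7,250 = 49.1%.
Program A: score 765 ≥ 600; DTI 49.1% ≤ 50% → qualifies.
Program B: score 765 ≥ 580; DTI 49.1% ≤ 50% → qualifies.
Program C: score 765 ≥ 720; DTI 49.1% > 40%; employment 80 ≥ 6 mo → does not qualify.
Qualifying: Program A, Program B. Lowest rate is 4.98% → Program A.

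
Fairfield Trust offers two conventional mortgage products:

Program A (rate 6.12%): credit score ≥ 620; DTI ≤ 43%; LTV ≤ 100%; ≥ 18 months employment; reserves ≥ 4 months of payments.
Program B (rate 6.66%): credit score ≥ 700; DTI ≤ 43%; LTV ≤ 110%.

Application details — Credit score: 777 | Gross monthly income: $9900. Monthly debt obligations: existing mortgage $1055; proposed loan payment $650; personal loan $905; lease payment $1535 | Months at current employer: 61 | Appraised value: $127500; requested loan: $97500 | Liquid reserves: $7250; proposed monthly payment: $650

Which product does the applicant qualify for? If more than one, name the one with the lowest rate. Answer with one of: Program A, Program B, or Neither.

Program A

Total debts = (1,055 + 650 + 905 + 1,535) = 4,145; DTI = 4,145/9,900 = 41.9%.
LTV = 97,500/127,500 = 76.5%.
Reserves = 7,250/650 = 11.2 months.
Program A: score 777 ≥ 620; DTI 41.9% ≤ 43%; LTV 76.5% ≤ 100%; employment 61 ≥ 18 mo; reserves 11.2 ≥ 4 mo → qualifies.
Program B: score 777 ≥ 700; DTI 41.9% ≤ 43%; LTV 76.5% ≤ 110% → qualifies.
Qualifying: Program A, Program B. Lowest rate is 6.12% → Program A.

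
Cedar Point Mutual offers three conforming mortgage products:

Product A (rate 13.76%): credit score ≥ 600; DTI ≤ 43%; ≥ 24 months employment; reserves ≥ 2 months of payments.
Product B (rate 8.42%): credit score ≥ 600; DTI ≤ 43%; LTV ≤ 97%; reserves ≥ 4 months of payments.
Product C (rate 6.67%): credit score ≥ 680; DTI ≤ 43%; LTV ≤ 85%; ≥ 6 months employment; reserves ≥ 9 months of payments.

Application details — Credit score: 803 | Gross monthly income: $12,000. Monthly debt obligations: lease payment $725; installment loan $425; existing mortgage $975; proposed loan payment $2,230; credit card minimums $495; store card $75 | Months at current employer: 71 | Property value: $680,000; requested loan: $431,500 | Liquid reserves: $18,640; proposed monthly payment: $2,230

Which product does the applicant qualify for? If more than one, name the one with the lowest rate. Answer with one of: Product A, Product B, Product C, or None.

Total debts = (725 + 425 + 975 + 2,230 + 495 + 75) = 4,925; DTI = 4,925/12,000 = 41%.
LTV = 431,500/680,000 = 63.5%.
Reserves = 18,640/2,230 = 8.4 months.
Product A: score 803 ≥ 600; DTI 41% ≤ 43%; employment 71 ≥ 24 mo; reserves 8.4 ≥ 2 mo → qualifies.
Product B: score 803 ≥ 600; DTI 41% ≤ 43%; LTV 63.5% ≤ 97%; reserves 8.4 ≥ 4 mo → qualifies.
Product C: score 803 ≥ 680; DTI 41% ≤ 43%; LTV 63.5% ≤ 85%; employment 71 ≥ 6 mo; reserves 8.4 < 9 mo → does not qualify.
Qualifying: Product A, Product B. Lowest rate is 8.42% → Product B.

Product B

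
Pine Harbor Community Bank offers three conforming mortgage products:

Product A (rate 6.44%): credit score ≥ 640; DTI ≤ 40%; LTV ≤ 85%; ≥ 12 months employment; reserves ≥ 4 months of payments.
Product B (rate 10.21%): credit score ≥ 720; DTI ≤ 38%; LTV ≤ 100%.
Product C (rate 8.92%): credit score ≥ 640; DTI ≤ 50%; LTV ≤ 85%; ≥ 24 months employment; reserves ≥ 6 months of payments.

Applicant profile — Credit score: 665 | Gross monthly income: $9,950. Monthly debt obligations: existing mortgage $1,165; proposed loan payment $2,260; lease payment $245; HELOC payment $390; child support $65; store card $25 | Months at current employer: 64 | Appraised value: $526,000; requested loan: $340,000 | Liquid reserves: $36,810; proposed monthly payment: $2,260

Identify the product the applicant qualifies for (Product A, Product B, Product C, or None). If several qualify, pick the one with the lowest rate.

Product C

Total debts = (1,165 + 2,260 + 245 + 390 + 65 + 25) = 4,150; DTI = 4,150/9,950 = 41.7%.
LTV = 340,000/526,000 = 64.6%.
Reserves = 36,810/2,260 = 16.3 months.
Product A: score 665 ≥ 640; DTI 41.7% > 40%; LTV 64.6% ≤ 85%; employment 64 ≥ 12 mo; reserves 16.3 ≥ 4 mo → does not qualify.
Product B: score 665 < 720; DTI 41.7% > 38%; LTV 64.6% ≤ 100% → does not qualify.
Product C: score 665 ≥ 640; DTI 41.7% ≤ 50%; LTV 64.6% ≤ 85%; employment 64 ≥ 24 mo; reserves 16.3 ≥ 6 mo → qualifies.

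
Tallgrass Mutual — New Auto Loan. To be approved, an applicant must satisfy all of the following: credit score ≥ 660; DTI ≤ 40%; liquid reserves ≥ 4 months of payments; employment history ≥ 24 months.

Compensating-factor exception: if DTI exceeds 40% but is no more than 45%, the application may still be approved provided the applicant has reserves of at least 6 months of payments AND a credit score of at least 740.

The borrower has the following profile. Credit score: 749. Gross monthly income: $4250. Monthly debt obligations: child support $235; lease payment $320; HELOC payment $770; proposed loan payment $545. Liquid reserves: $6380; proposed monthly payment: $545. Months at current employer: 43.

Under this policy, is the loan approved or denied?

Approved

Credit score 749 ≥ 660 (meets base)
Total debts = (235 + 320 + 770 + 545) = 1,870. DTI = 1,870/4,250 = 44% > 40% — standard DTI limit exceeded.
Reserves = 6,380/545 = 11.7 months ≥ 4
Employment 43 ≥ 24 months
44% falls in the override range (40%–45%), so the compensating-factor test applies.
Reserves 11.7 ≥ 6 months; credit score 749 ≥ 740.
Both compensating conditions met → exception applies.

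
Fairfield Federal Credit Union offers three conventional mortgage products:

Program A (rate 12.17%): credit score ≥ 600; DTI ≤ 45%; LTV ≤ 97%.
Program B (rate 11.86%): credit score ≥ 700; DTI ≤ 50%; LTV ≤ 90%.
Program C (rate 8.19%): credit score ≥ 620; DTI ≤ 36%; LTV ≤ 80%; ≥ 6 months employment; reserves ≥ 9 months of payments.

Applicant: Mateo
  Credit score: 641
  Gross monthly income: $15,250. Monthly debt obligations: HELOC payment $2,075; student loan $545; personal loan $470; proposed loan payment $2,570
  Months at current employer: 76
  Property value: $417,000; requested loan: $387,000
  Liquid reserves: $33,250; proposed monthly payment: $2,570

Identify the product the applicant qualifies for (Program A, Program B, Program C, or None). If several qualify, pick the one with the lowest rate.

Total debts = (2,075 + 545 + 470 + 2,570) = 5,660; DTI = 5,660/15,250 = 37.1%.
LTV = 387,000/417,000 = 92.8%.
Reserves = 33,250/2,570 = 12.9 months.
Program A: score 641 ≥ 600; DTI 37.1% ≤ 45%; LTV 92.8% ≤ 97% → qualifies.
Program B: score 641 < 700; DTI 37.1% ≤ 50%; LTV 92.8% > 90% → does not qualify.
Program C: score 641 ≥ 620; DTI 37.1% > 36%; LTV 92.8% > 80%; employment 76 ≥ 6 mo; reserves 12.9 ≥ 9 mo → does not qualify.

Program A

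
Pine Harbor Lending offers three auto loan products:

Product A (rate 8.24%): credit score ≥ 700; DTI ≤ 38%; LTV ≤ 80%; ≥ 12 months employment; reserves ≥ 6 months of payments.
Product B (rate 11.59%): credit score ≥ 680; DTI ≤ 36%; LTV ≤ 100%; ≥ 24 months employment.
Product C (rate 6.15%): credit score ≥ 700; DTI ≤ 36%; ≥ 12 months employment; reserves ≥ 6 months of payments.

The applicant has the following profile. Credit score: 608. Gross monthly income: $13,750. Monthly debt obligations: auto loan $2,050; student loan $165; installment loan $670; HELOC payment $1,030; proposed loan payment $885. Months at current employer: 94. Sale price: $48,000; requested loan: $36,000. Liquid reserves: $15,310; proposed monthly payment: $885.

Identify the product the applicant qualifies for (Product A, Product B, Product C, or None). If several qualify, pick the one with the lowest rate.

Total debts = (2,050 + 165 + 670 + 1,030 + 885) = 4,800; DTI = 4,800/13,750 = 34.9%.
LTV = 36,000/48,000 = 75%.
Reserves = 15,310/885 = 17.3 months.
Product A: score 608 < 700; DTI 34.9% ≤ 38%; LTV 75% ≤ 80%; employment 94 ≥ 12 mo; reserves 17.3 ≥ 6 mo → does not qualify.
Product B: score 608 < 680; DTI 34.9% ≤ 36%; LTV 75% ≤ 100%; employment 94 ≥ 24 mo → does not qualify.
Product C: score 608 < 700; DTI 34.9% ≤ 36%; employment 94 ≥ 12 mo; reserves 17.3 ≥ 6 mo → does not qualify.

None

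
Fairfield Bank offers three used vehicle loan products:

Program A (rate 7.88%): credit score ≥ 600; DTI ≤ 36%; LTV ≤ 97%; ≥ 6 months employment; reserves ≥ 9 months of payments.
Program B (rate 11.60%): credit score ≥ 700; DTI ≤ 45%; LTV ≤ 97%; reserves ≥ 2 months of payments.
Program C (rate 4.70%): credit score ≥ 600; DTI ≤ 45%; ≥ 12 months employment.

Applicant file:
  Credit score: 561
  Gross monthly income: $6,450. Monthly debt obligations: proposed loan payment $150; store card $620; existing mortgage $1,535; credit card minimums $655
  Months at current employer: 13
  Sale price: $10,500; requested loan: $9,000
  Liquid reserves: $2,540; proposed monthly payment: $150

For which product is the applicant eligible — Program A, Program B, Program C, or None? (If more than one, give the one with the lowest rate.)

Total debts = (150 + 620 + 1,535 + 655) = 2,960; DTI = 2,960/6,450 = 45.9%.
LTV = 9,000/10,500 = 85.7%.
Reserves = 2,540/150 = 16.9 months.
Program A: score 561 < 600; DTI 45.9% > 36%; LTV 85.7% ≤ 97%; employment 13 ≥ 6 mo; reserves 16.9 ≥ 9 mo → does not qualify.
Program B: score 561 < 700; DTI 45.9% > 45%; LTV 85.7% ≤ 97%; reserves 16.9 ≥ 2 mo → does not qualify.
Program C: score 561 < 600; DTI 45.9% > 45%; employment 13 ≥ 12 mo → does not qualify.

None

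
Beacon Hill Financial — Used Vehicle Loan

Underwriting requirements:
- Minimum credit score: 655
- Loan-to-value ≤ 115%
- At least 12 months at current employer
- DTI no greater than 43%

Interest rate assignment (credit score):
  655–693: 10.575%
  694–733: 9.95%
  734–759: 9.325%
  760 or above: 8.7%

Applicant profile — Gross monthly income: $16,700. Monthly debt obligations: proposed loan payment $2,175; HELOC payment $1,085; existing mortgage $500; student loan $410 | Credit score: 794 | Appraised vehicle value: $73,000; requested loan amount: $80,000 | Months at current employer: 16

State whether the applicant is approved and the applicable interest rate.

Credit score 794 ≥ 655 (meets minimum)
Employment 16 ≥ 12 months
Total monthly debts = (2,175 + 1,085 + 500 + 410) = 4,170. Debt-to-income = 4,170/16,700 = 25% — meets 43% limit
LTV = 80,000/73,000 = 109.6% ≤ 115%
All requirements met. Score 794 falls in the 760 or above tier → 8.7%.

Approved at 8.7%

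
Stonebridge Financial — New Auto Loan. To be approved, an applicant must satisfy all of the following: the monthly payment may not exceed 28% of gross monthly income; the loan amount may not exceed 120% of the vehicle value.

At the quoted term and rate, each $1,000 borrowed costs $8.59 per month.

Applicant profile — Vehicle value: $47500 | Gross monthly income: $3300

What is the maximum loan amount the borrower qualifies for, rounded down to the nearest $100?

$57,000

Payment cap: 28% × $3,300 = $924/month.
At $8.59 per $1,000, that supports 924/8.59 × 1,000 ≈ $107,566 → $107,500.
LTV cap: 120% × $47,500 = $57,000 → $57,000.
Binding constraint: loan-to-value.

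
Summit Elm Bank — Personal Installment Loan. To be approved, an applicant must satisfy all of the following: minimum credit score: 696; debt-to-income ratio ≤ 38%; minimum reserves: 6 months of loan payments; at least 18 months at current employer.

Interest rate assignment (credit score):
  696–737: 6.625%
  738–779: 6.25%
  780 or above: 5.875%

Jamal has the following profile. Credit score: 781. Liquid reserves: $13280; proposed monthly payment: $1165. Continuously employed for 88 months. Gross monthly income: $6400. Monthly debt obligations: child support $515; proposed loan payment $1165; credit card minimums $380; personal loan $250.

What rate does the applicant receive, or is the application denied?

Credit score 781 ≥ 696 (meets minimum)
Total monthly debts = (515 + 1,165 + 380 + 250) = 2,310. DTI: 2,310 ÷ 6,400 = 36.1%, within the 38% cap
Liquid reserves cover 13,280/1,165 = 11.4 months — ≥ 6 required
Employment 88 ≥ 18 months
All requirements met. Score 781 falls in the 780 or above tier → 5.875%.

Approved at 5.875%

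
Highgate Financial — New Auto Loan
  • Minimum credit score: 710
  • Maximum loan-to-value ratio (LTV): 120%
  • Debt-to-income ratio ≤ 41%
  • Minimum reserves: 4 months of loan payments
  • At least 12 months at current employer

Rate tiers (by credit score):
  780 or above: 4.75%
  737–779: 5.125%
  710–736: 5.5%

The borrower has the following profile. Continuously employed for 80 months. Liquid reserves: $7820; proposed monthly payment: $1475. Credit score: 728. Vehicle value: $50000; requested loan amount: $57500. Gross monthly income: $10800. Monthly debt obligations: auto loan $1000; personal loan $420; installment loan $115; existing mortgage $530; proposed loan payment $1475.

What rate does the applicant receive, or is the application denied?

Credit score 728 ≥ 710 (meets minimum)
Loan-to-value = 57,500/50,000 = 115% — pass (120% max)
Total monthly debts = (1,000 + 420 + 115 + 530 + 1,475) = 3,540. Debt-to-income = 3,540/10,800 = 32.8% — meets 41% limit
Employment 80 ≥ 12 months
Reserves: 7,820 ÷ 1,475 = 5.3 months (meets 4-month minimum)
All requirements met. Score 728 falls in the 710–736 tier → 5.5%.

Approved at 5.5%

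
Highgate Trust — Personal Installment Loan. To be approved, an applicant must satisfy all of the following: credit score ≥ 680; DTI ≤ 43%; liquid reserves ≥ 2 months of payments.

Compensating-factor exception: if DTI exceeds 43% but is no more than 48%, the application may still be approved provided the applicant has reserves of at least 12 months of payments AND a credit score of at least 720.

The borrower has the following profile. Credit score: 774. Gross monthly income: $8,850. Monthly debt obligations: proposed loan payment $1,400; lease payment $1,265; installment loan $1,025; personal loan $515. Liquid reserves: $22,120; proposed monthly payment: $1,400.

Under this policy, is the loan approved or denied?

Credit score 774 ≥ 680 (meets base)
Total debts = (1,400 + 1,265 + 1,025 + 515) = 4,205. DTI: 4,205 ÷ 8,850 = 47.5%, over the 43% base limit.
Reserves: 22,120 ÷ 1,400 = 15.8 months (meets 2-month minimum)
47.5% falls in the override range (43%–48%), so the compensating-factor test applies.
Reserves 15.8 ≥ 12 months; credit score 774 ≥ 720.
Both compensating conditions met → exception applies.

Approved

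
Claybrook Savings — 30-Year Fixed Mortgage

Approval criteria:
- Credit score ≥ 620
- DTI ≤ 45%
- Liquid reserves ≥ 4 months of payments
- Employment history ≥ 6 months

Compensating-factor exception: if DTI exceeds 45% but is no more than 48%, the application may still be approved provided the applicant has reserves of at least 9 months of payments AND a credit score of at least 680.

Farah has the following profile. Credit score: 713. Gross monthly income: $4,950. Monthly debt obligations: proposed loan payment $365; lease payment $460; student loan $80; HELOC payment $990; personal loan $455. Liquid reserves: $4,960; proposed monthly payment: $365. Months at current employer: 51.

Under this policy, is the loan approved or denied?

Approved

Credit score 713 ≥ 620 (meets base)
Total debts = (365 + 460 + 80 + 990 + 455) = 2,350. DTI: 2,350 ÷ 4,950 = 47.5%, over the 45% base limit.
Reserves = 4,960/365 = 13.6 months ≥ 4
Employment 51 ≥ 6 months
47.5% falls in the override range (45%–48%), so the compensating-factor test applies.
Override check — reserves: 13.6 mo (ok); score: 713 (ok).
Both override conditions satisfied; DTI exception granted.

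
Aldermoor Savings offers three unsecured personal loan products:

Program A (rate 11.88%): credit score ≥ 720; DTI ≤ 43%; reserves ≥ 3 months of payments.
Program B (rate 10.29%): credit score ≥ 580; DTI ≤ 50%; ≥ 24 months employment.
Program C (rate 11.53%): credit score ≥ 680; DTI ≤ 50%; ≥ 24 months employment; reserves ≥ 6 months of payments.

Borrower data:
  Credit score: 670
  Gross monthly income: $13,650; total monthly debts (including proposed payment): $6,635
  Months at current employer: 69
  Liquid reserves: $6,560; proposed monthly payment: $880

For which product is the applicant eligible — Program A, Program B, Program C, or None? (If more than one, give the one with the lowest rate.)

Program B

DTI = 6,635/13,650 = 48.6%.
Reserves = 6,560/880 = 7.5 months.
Program A: score 670 < 720; DTI 48.6% > 43%; reserves 7.5 ≥ 3 mo → does not qualify.
Program B: score 670 ≥ 580; DTI 48.6% ≤ 50%; employment 69 ≥ 24 mo → qualifies.
Program C: score 670 < 680; DTI 48.6% ≤ 50%; employment 69 ≥ 24 mo; reserves 7.5 ≥ 6 mo → does not qualify.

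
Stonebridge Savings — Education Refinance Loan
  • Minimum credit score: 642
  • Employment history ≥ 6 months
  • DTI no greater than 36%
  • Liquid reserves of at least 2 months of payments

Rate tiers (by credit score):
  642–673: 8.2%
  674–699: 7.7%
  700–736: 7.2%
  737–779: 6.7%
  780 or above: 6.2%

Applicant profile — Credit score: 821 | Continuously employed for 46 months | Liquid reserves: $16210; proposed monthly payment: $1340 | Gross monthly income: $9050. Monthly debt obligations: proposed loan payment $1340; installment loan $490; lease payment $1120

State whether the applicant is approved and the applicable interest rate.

Approved at 6.2%

Credit score 821 ≥ 642 (meets minimum)
Employment 46 ≥ 6 months
Total monthly debts = (1,340 + 490 + 1,120) = 2,950. DTI = 2,950/9,050 = 32.6% ≤ 36%
Reserves = 16,210/1,340 = 12.1 months ≥ 2
All requirements met. Score 821 falls in the 780 or above tier → 6.2%.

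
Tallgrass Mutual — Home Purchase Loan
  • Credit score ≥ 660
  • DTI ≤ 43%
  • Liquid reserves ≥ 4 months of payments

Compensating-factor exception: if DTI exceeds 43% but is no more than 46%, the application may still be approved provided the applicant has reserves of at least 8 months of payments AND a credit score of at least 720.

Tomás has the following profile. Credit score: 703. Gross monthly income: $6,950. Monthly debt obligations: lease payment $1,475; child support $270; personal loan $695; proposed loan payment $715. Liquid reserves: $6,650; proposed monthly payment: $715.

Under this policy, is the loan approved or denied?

Denied

Credit score 703 ≥ 660 (meets base)
Total debts = (1,475 + 270 + 695 + 715) = 3,155. DTI = 3,155/6,950 = 45.4% > 43% — standard DTI limit exceeded.
Reserves: 6,650 ÷ 715 = 9.3 months (meets 4-month minimum)
45.4% falls in the override range (43%–46%), so the compensating-factor test applies.
Override check — reserves: 9.3 mo (ok); score: 703 (below 720).
Override conditions not both satisfied; exception does not apply.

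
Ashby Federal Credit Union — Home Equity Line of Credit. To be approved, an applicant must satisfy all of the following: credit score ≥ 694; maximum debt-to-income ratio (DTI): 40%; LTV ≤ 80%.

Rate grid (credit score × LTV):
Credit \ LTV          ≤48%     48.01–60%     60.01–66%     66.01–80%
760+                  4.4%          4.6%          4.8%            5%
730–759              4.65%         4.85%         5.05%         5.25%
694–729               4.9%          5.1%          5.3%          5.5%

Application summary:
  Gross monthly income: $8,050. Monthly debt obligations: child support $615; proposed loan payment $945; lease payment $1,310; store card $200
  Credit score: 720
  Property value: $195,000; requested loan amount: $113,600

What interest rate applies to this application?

Credit score 720 ≥ 694; Total monthly debts = (615 + 945 + 1,310 + 200) = 3,070. Debt-to-income = 3,070/8,050 = 38.1% — meets 40% limit
LTV = 113,600/195,000 = 58.3% ≤ 80%
Row: 720 falls in 694–729. Column: 58.3% falls in 48.01–60%. Rate = 5.1%.

5.1%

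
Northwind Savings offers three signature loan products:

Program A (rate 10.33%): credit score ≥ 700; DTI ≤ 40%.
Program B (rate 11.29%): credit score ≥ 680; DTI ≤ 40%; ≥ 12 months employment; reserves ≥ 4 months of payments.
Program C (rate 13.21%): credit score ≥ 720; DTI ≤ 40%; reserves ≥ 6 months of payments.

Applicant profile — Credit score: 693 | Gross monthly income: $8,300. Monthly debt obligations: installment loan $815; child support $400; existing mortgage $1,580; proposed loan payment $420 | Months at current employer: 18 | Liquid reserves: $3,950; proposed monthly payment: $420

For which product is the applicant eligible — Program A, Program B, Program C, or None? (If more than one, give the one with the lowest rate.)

Program B

Total debts = (815 + 400 + 1,580 + 420) = 3,215; DTI = 3,215/8,300 = 38.7%.
Reserves = 3,950/420 = 9.4 months.
Program A: score 693 < 700; DTI 38.7% ≤ 40% → does not qualify.
Program B: score 693 ≥ 680; DTI 38.7% ≤ 40%; employment 18 ≥ 12 mo; reserves 9.4 ≥ 4 mo → qualifies.
Program C: score 693 < 720; DTI 38.7% ≤ 40%; reserves 9.4 ≥ 6 mo → does not qualify.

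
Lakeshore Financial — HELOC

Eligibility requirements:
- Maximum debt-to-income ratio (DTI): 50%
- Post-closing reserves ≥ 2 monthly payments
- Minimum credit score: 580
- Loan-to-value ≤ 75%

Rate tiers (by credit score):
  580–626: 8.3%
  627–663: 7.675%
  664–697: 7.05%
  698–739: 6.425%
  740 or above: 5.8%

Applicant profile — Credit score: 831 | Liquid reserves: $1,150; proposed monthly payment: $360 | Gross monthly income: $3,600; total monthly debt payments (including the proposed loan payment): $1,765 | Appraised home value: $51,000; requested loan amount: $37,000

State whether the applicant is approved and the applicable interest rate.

Credit score 831 ≥ 580 (meets minimum)
Liquid reserves cover 1,150/360 = 3.2 months — ≥ 2 required
DTI = 1,765/3,600 = 49% ≤ 50%
Loan-to-value = 37,000/51,000 = 72.5% — pass (75% max)
All requirements met. Score 831 falls in the 740 or above tier → 5.8%.

Approved at 5.8%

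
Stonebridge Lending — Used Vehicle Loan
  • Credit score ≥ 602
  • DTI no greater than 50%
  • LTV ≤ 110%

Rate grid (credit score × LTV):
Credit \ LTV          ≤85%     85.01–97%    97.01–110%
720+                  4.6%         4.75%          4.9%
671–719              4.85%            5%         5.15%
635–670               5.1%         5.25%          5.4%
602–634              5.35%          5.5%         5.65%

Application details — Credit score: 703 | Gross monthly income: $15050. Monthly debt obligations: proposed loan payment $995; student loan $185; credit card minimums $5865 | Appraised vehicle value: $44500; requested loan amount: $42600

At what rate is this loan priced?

Credit score 703 ≥ 602; Total monthly debts = (995 + 185 + 5,865) = 7,045. DTI = 7,045/15,050 = 46.8% ≤ 50%
Loan-to-value = 42,600/44,500 = 95.7% — pass (110% max)
Credit 703 → row 671–719; LTV 95.7% → column 85.01–97%. Grid cell → 5%.

5%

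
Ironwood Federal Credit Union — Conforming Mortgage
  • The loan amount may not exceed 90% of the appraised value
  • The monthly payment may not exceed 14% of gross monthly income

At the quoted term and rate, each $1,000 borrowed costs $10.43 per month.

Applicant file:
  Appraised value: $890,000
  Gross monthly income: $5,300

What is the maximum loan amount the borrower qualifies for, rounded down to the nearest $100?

$71,100

Payment cap: 14% × $5,300 = $742/month.
At $10.43 per $1,000, that supports 742/10.43 × 1,000 ≈ $71,140 → $71,100.
LTV cap: 90% × $890,000 = $801,000 → $801,000.
Binding constraint: payment-to-income.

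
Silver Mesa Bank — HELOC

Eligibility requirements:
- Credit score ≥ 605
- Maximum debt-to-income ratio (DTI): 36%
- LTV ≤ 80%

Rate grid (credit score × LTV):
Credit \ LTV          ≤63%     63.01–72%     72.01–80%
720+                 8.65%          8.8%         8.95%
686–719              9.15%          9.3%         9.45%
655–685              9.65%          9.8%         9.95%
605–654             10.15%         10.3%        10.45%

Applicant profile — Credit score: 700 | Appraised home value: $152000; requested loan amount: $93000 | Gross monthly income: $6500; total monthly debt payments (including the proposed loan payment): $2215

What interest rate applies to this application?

Credit score 700 ≥ 605; Debt-to-income = 2,215/6,500 = 34.1% — meets 36% limit
LTV = 93,000/152,000 = 61.2% ≤ 80%
Credit 700 → row 686–719; LTV 61.2% → column ≤63%. Grid cell → 9.15%.

9.15%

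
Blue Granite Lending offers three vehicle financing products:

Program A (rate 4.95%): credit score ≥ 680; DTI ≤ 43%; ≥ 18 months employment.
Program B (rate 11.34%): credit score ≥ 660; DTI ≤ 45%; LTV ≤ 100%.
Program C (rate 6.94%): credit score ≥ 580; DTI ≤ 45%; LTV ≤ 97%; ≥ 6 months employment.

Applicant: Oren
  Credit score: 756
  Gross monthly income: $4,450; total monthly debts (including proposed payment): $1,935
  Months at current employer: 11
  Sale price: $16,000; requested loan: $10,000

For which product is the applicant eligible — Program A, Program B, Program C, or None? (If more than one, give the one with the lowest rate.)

Program C

DTI = 1,935/4,450 = 43.5%.
LTV = 10,000/16,000 = 62.5%.
Program A: score 756 ≥ 680; DTI 43.5% > 43%; employment 11 < 18 mo → does not qualify.
Program B: score 756 ≥ 660; DTI 43.5% ≤ 45%; LTV 62.5% ≤ 100% → qualifies.
Program C: score 756 ≥ 580; DTI 43.5% ≤ 45%; LTV 62.5% ≤ 97%; employment 11 ≥ 6 mo → qualifies.
Qualifying: Program B, Program C. Lowest rate is 6.94% → Program C.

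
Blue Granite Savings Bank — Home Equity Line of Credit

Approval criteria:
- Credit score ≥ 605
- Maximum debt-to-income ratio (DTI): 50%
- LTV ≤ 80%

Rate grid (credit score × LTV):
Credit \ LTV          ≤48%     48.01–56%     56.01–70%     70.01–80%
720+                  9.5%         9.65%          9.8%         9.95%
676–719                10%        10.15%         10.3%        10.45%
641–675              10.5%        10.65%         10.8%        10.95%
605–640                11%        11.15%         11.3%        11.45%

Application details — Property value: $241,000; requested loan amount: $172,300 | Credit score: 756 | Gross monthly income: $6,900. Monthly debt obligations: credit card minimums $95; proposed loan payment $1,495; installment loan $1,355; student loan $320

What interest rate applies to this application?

9.95%

Credit score 756 ≥ 605; Total monthly debts = (95 + 1,495 + 1,355 + 320) = 3,265. Debt-to-income = 3,265/6,900 = 47.3% — meets 50% limit
Loan-to-value = 172,300/241,000 = 71.5% — pass (80% max)
Credit 756 → row 720+; LTV 71.5% → column 70.01–80%. Grid cell → 9.95%.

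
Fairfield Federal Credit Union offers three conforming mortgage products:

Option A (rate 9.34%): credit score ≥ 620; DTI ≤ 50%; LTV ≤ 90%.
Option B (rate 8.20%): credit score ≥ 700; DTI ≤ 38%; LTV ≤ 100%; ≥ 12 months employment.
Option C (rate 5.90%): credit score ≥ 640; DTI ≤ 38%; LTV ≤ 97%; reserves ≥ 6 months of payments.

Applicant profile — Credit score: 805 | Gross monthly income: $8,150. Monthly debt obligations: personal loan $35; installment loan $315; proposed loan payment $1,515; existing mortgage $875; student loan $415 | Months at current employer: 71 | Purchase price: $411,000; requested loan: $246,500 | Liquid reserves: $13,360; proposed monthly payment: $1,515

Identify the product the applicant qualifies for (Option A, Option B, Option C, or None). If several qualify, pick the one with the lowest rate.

Option A

Total debts = (35 + 315 + 1,515 + 875 + 415) = 3,155; DTI = 3,155/8,150 = 38.7%.
LTV = 246,500/411,000 = 60%.
Reserves = 13,360/1,515 = 8.8 months.
Option A: score 805 ≥ 620; DTI 38.7% ≤ 50%; LTV 60% ≤ 90% → qualifies.
Option B: score 805 ≥ 700; DTI 38.7% > 38%; LTV 60% ≤ 100%; employment 71 ≥ 12 mo → does not qualify.
Option C: score 805 ≥ 640; DTI 38.7% > 38%; LTV 60% ≤ 97%; reserves 8.8 ≥ 6 mo → does not qualify.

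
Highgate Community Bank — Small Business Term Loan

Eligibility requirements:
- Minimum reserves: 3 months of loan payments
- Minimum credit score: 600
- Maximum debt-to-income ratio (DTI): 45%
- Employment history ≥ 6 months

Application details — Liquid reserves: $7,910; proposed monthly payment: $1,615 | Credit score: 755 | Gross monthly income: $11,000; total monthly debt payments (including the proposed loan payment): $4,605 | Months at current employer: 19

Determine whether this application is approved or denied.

Approved

Liquid reserves cover 7,910/1,615 = 4.9 months — ≥ 3 required
Credit score 755 ≥ 600 (meets)
DTI = 4,605/11,000 = 41.9% ≤ 45%
Employment 19 ≥ 6 months
All criteria satisfied.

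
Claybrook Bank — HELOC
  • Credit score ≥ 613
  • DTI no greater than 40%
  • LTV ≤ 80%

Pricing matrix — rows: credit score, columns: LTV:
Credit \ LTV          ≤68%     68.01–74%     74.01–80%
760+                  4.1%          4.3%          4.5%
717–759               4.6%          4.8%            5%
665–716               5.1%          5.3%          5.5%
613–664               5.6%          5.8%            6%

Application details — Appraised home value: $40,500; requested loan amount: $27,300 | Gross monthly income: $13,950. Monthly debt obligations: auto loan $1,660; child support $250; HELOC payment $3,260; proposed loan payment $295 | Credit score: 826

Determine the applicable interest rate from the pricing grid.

Credit score 826 ≥ 613; Total monthly debts = (1,660 + 250 + 3,260 + 295) = 5,465. DTI: 5,465 ÷ 13,950 = 39.2%, within the 40% cap
LTV = 27,300/40,500 = 67.4% ≤ 80%
Row: 826 falls in 760+. Column: 67.4% falls in ≤68%. Rate = 4.1%.

4.1%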